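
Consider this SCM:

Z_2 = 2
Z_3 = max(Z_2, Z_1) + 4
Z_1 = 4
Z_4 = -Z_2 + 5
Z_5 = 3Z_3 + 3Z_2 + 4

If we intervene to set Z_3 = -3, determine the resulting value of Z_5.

1

do(Z_3=-3) replaces the equation Z_3 = max(Z_2, Z_1) + 4 with the constant Z_3 = -3.
Z_5 = 3Z_3 + 3Z_2 + 4  [with Z_3=-3, Z_2=2]  = 1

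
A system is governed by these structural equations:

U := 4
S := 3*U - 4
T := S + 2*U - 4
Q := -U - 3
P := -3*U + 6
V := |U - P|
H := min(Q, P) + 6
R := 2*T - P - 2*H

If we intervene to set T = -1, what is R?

6

The intervention breaks the incoming arrows to T: T := S + 2*U - 4 no longer applies, and T = -1.
Q = -U - 3  [with U=4]  = -7
P = -3*U + 6  [with U=4]  = -6
H = min(Q, P) + 6  [with Q=-7, P=-6]  = -1
R = 2*T - P - 2*H  [with T=-1, P=-6, H=-1]  = 6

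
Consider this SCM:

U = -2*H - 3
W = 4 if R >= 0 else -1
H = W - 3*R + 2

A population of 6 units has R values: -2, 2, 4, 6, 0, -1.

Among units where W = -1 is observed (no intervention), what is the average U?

-14

E[U|W=-1] averages over only the 2 units with W=-1 (R = -2, -1): U = -17, -11, mean -14.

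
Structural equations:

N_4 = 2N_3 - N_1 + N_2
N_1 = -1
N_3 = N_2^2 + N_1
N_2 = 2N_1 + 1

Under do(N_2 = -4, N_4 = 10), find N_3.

15

The joint intervention fixes N_2 = -4, N_4 = 10, removing each variable's own equation.
N_3 = N_2^2 + N_1  [with N_2=-4, N_1=-1]  = 15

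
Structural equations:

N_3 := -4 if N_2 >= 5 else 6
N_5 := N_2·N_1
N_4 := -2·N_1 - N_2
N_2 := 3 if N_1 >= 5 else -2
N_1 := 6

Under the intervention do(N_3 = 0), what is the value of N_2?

3

Under do(N_3=0), the mechanism N_3 := -4 if N_2 >= 5 else 6 is discarded; N_3 is fixed at 0.
Since N_2 is not a descendant of the intervened variable, it is unaffected.
N_2 = 3 if N_1 >= 5 else -2  [with N_1=6]  = 3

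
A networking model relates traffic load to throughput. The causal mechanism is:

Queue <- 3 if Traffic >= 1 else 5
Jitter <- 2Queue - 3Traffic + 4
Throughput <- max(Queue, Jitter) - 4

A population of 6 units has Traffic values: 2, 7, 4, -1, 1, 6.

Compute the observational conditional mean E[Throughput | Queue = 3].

Conditioning on Queue=3 selects the 5 unit(s) with Traffic ∈ {2, 7, 4, 1, 6}. Their Throughput values: 0, -1, -1, 3, -1. Mean = 0.

0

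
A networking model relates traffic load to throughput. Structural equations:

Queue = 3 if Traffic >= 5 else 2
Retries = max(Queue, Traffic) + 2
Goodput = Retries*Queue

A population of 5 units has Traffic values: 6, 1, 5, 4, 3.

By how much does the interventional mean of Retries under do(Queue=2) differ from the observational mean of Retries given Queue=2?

Every unit gets Queue=2 under the intervention. Retries values become 8, 4, 7, 6, 5; E[Retries|do(Queue=2)] = 6.
E[Retries|Queue=2] averages over only the 3 units with Queue=2 (Traffic = 1, 4, 3): Retries = 4, 6, 5, mean 5.
Difference = 6 − 5 = 1.

1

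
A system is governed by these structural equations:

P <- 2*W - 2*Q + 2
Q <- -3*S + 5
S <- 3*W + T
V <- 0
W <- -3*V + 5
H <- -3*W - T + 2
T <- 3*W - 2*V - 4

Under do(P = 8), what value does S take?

Under do(P=8), the mechanism P <- 2*W - 2*Q + 2 is discarded; P is fixed at 8.
Since S is not a descendant of the intervened variable, it is unaffected.
W = -3*V + 5  [with V=0]  = 5
T = 3*W - 2*V - 4  [with W=5, V=0]  = 11
S = 3*W + T  [with W=5, T=11]  = 26

26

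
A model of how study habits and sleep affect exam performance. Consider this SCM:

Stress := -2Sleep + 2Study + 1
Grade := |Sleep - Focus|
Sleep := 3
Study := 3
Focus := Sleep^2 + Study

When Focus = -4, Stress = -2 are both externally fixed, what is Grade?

The joint intervention fixes Focus = -4, Stress = -2, removing each variable's own equation.
Grade = |Sleep - Focus|  [with Sleep=3, Focus=-4]  = 7

7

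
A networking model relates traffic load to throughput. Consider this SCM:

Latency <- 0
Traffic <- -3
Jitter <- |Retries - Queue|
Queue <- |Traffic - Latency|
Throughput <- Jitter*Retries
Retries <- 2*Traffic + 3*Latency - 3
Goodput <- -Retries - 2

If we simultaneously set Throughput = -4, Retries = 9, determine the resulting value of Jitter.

Setting Throughput = -4, Retries = 9 by intervention discards those variables' equations.
Queue = |Traffic - Latency|  [with Traffic=-3, Latency=0]  = 3
Jitter = |Retries - Queue|  [with Retries=9, Queue=3]  = 6

6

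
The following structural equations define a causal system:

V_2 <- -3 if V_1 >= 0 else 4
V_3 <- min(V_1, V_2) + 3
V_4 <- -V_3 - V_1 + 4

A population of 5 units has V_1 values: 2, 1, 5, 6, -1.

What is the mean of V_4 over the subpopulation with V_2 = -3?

0.5

Conditioning on V_2=-3 selects the 4 unit(s) with V_1 ∈ {2, 1, 5, 6}. Their V_4 values: 2, 3, -1, -2. Mean = 0.5.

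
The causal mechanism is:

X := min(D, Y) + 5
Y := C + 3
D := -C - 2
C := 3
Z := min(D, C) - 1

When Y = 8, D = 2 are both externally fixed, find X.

Under do(Y = 8, D = 2), each intervened variable's structural equation is replaced by its fixed value.
X = min(D, Y) + 5  [with D=2, Y=8]  = 7

7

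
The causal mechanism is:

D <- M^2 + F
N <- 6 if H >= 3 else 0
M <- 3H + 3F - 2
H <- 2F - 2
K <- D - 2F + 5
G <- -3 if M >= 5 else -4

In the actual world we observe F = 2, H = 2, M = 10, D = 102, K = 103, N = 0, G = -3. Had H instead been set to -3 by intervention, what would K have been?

do(H=-3) replaces the equation H <- 2F - 2 with the constant H = -3.
M = 3H + 3F - 2  [with H=-3, F=2]  = -5
D = M^2 + F  [with M=-5, F=2]  = 27
K = D - 2F + 5  [with D=27, F=2]  = 28

28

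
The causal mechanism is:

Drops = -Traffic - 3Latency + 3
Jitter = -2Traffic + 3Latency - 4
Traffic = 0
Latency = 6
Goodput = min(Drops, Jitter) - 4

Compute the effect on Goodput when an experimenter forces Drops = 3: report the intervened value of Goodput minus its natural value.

do(Drops=3) replaces the equation Drops = -Traffic - 3Latency + 3 with the constant Drops = 3.
Jitter = -2Traffic + 3Latency - 4  [with Traffic=0, Latency=6]  = 14
Goodput = min(Drops, Jitter) - 4  [with Drops=3, Jitter=14]  = -1
Without intervention: Drops = -Traffic - 3Latency + 3  [with Traffic=0, Latency=6]  = -15; Jitter = -2Traffic + 3Latency - 4  [with Traffic=0, Latency=6]  = 14; Goodput = min(Drops, Jitter) - 4  [with Drops=-15, Jitter=14]  = -19.
Change = -1 − (-19) = 18.

18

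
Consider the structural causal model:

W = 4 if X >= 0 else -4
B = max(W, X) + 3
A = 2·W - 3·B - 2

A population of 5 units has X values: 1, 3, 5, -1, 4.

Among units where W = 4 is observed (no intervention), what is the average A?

Conditioning on W=4 selects the 4 unit(s) with X ∈ {1, 3, 5, 4}. Their A values: -15, -15, -18, -15. Mean = -15.75.

-15.75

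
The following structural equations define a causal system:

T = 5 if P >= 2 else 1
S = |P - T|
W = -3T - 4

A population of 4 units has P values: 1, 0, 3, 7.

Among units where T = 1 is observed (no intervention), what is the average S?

Observing T=1 restricts to units where T's equation naturally yields 1: P ∈ {1, 0}. In that subpopulation S = 0, 1, mean 0.5.

0.5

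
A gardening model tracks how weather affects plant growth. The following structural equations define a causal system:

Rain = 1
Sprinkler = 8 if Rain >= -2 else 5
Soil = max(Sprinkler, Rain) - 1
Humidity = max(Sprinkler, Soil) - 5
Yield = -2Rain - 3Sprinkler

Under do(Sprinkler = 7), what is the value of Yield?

do(Sprinkler=7) replaces the equation Sprinkler = 8 if Rain >= -2 else 5 with the constant Sprinkler = 7.
Yield = -2Rain - 3Sprinkler  [with Rain=1, Sprinkler=7]  = -23

-23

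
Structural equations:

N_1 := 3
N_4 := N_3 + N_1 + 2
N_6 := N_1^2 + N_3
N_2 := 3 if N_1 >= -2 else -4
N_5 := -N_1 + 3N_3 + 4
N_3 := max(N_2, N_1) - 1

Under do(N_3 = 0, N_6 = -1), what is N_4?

Setting N_3 = 0, N_6 = -1 by intervention discards those variables' equations.
N_4 = N_3 + N_1 + 2  [with N_3=0, N_1=3]  = 5

5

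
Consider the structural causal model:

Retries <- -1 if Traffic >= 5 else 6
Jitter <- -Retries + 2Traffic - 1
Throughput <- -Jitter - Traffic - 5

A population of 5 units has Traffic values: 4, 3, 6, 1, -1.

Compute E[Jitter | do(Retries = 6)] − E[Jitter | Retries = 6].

1.7

Every unit gets Retries=6 under the intervention. Jitter values become 1, -1, 5, -5, -9; E[Jitter|do(Retries=6)] = -1.8.
E[Jitter|Retries=6] averages over only the 4 units with Retries=6 (Traffic = 4, 3, 1, -1): Jitter = 1, -1, -5, -9, mean -3.5.
Difference = -1.8 − (-3.5) = 1.7.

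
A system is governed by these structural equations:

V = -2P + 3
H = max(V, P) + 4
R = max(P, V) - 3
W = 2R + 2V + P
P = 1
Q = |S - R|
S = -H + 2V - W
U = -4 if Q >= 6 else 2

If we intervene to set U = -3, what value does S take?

The intervention breaks the incoming arrows to U: U = -4 if Q >= 6 else 2 no longer applies, and U = -3.
S is not downstream of the intervention, so its value is determined by the original equations.
V = -2P + 3  [with P=1]  = 1
R = max(P, V) - 3  [with P=1, V=1]  = -2
W = 2R + 2V + P  [with R=-2, V=1, P=1]  = -1
H = max(V, P) + 4  [with V=1, P=1]  = 5
S = -H + 2V - W  [with H=5, V=1, W=-1]  = -2

-2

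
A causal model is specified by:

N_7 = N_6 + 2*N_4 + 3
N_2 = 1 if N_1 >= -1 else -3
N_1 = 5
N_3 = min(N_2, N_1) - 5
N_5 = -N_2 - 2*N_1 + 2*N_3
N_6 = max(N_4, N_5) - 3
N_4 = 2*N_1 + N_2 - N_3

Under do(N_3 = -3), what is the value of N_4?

The intervention breaks the incoming arrows to N_3: N_3 = min(N_2, N_1) - 5 no longer applies, and N_3 = -3.
N_2 = 1 if N_1 >= -1 else -3  [with N_1=5]  = 1
N_4 = 2*N_1 + N_2 - N_3  [with N_1=5, N_2=1, N_3=-3]  = 14

14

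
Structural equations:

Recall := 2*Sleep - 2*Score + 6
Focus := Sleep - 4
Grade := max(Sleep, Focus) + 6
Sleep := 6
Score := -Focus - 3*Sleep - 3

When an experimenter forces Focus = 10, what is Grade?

16

do(Focus=10) replaces the equation Focus := Sleep - 4 with the constant Focus = 10.
Grade = max(Sleep, Focus) + 6  [with Sleep=6, Focus=10]  = 16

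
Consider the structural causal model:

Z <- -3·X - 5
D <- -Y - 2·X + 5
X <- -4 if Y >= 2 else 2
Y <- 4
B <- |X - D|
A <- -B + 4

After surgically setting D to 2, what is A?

do(D=2) replaces the equation D <- -Y - 2·X + 5 with the constant D = 2.
X = -4 if Y >= 2 else 2  [with Y=4]  = -4
B = |X - D|  [with X=-4, D=2]  = 6
A = -B + 4  [with B=6]  = -2

-2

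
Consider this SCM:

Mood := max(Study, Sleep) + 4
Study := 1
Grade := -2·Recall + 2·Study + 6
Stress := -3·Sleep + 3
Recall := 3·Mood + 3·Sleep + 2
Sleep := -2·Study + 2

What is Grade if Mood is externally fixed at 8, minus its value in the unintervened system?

-18

Under do(Mood=8), the mechanism Mood := max(Study, Sleep) + 4 is discarded; Mood is fixed at 8.
Sleep = -2·Study + 2  [with Study=1]  = 0
Recall = 3·Mood + 3·Sleep + 2  [with Mood=8, Sleep=0]  = 26
Grade = -2·Recall + 2·Study + 6  [with Recall=26, Study=1]  = -44
Without intervention: Sleep = -2·Study + 2  [with Study=1]  = 0; Mood = max(Study, Sleep) + 4  [with Study=1, Sleep=0]  = 5; Recall = 3·Mood + 3·Sleep + 2  [with Mood=5, Sleep=0]  = 17; Grade = -2·Recall + 2·Study + 6  [with Recall=17, Study=1]  = -26.
Change = -44 − (-26) = -18.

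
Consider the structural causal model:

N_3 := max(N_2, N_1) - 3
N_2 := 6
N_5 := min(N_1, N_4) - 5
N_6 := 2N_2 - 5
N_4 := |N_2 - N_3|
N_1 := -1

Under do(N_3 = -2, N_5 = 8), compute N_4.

8

The joint intervention fixes N_3 = -2, N_5 = 8, removing each variable's own equation.
N_4 = |N_2 - N_3|  [with N_2=6, N_3=-2]  = 8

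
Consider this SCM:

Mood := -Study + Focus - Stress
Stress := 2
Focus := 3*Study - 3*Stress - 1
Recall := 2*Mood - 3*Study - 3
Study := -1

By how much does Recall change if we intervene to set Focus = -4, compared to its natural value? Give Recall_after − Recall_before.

12

do(Focus=-4) replaces the equation Focus := 3*Study - 3*Stress - 1 with the constant Focus = -4.
Mood = -Study + Focus - Stress  [with Study=-1, Focus=-4, Stress=2]  = -5
Recall = 2*Mood - 3*Study - 3  [with Mood=-5, Study=-1]  = -10
Without intervention: Focus = 3*Study - 3*Stress - 1  [with Study=-1, Stress=2]  = -10; Mood = -Study + Focus - Stress  [with Study=-1, Focus=-10, Stress=2]  = -11; Recall = 2*Mood - 3*Study - 3  [with Mood=-11, Study=-1]  = -22.
Change = -10 − (-22) = 12.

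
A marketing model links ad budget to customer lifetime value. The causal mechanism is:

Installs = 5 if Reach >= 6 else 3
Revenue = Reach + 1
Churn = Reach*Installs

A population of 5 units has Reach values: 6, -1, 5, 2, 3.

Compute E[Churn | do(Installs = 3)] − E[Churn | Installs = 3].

2.25

The intervention sets Installs=3 in all 5 units regardless of Reach. Recomputing Churn per unit gives 18, -3, 15, 6, 9; average 9.
Observing Installs=3 restricts to units where Installs's equation naturally yields 3: Reach ∈ {-1, 5, 2, 3}. In that subpopulation Churn = -3, 15, 6, 9, mean 6.75.
Difference = 9 − 6.75 = 2.25.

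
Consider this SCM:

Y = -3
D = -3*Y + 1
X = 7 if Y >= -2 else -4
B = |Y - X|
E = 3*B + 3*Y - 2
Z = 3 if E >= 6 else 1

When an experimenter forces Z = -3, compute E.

-8

do(Z=-3) replaces the equation Z = 3 if E >= 6 else 1 with the constant Z = -3.
Since E is not a descendant of the intervened variable, it is unaffected.
X = 7 if Y >= -2 else -4  [with Y=-3]  = -4
B = |Y - X|  [with Y=-3, X=-4]  = 1
E = 3*B + 3*Y - 2  [with B=1, Y=-3]  = -8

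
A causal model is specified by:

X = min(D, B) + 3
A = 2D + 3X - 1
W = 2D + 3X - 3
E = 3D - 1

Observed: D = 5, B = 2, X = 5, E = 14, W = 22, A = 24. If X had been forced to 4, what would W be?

19

do(X=4) replaces the equation X = min(D, B) + 3 with the constant X = 4.
W = 2D + 3X - 3  [with D=5, X=4]  = 19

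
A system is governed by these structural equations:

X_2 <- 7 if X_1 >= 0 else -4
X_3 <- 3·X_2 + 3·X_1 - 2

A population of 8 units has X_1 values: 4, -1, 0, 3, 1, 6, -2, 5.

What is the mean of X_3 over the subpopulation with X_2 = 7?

E[X_3|X_2=7] averages over only the 6 units with X_2=7 (X_1 = 4, 0, 3, 1, 6, 5): X_3 = 31, 19, 28, 22, 37, 34, mean 28.5.

28.5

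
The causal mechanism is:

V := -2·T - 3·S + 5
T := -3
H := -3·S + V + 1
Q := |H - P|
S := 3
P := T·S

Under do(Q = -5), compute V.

do(Q=-5) replaces the equation Q := |H - P| with the constant Q = -5.
V is not downstream of the intervention, so its value is determined by the original equations.
V = -2·T - 3·S + 5  [with T=-3, S=3]  = 2

2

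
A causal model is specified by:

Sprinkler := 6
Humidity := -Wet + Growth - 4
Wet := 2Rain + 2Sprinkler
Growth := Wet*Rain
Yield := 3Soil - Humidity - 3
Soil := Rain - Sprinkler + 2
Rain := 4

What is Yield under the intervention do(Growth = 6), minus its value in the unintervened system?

74

Under do(Growth=6), the mechanism Growth := Wet*Rain is discarded; Growth is fixed at 6.
Soil = Rain - Sprinkler + 2  [with Rain=4, Sprinkler=6]  = 0
Wet = 2Rain + 2Sprinkler  [with Rain=4, Sprinkler=6]  = 20
Humidity = -Wet + Growth - 4  [with Wet=20, Growth=6]  = -18
Yield = 3Soil - Humidity - 3  [with Soil=0, Humidity=-18]  = 15
Without intervention: Soil = Rain - Sprinkler + 2  [with Rain=4, Sprinkler=6]  = 0; Wet = 2Rain + 2Sprinkler  [with Rain=4, Sprinkler=6]  = 20; Growth = Wet*Rain  [with Wet=20, Rain=4]  = 80; Humidity = -Wet + Growth - 4  [with Wet=20, Growth=80]  = 56; Yield = 3Soil - Humidity - 3  [with Soil=0, Humidity=56]  = -59.
Change = 15 − (-59) = 74.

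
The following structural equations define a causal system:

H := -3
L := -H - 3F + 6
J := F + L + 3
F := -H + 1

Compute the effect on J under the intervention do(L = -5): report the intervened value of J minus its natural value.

The intervention breaks the incoming arrows to L: L := -H - 3F + 6 no longer applies, and L = -5.
F = -H + 1  [with H=-3]  = 4
J = F + L + 3  [with F=4, L=-5]  = 2
Without intervention: F = -H + 1  [with H=-3]  = 4; L = -H - 3F + 6  [with H=-3, F=4]  = -3; J = F + L + 3  [with F=4, L=-3]  = 4.
Change = 2 − 4 = -2.

-2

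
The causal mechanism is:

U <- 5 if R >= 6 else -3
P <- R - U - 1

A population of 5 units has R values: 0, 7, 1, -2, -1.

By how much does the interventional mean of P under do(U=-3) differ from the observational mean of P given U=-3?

1.5

The intervention sets U=-3 in all 5 units regardless of R. Recomputing P per unit gives 2, 9, 3, 0, 1; average 3.
Conditioning on U=-3 selects the 4 unit(s) with R ∈ {0, 1, -2, -1}. Their P values: 2, 3, 0, 1. Mean = 1.5.
Difference = 3 − 1.5 = 1.5.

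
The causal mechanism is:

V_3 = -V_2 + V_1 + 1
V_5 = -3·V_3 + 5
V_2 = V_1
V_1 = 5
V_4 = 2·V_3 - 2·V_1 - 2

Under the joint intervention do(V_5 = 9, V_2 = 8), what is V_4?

Setting V_5 = 9, V_2 = 8 by intervention discards those variables' equations.
V_3 = -V_2 + V_1 + 1  [with V_2=8, V_1=5]  = -2
V_4 = 2·V_3 - 2·V_1 - 2  [with V_3=-2, V_1=5]  = -16

-16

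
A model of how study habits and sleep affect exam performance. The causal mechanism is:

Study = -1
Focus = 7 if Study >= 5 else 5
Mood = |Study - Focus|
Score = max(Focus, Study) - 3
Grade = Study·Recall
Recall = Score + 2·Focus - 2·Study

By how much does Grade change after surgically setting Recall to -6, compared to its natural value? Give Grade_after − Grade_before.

20

The intervention breaks the incoming arrows to Recall: Recall = Score + 2·Focus - 2·Study no longer applies, and Recall = -6.
Grade = Study·Recall  [with Study=-1, Recall=-6]  = 6
Without intervention: Focus = 7 if Study >= 5 else 5  [with Study=-1]  = 5; Score = max(Focus, Study) - 3  [with Focus=5, Study=-1]  = 2; Recall = Score + 2·Focus - 2·Study  [with Score=2, Focus=5, Study=-1]  = 14; Grade = Study·Recall  [with Study=-1, Recall=14]  = -14.
Change = 6 − (-14) = 20.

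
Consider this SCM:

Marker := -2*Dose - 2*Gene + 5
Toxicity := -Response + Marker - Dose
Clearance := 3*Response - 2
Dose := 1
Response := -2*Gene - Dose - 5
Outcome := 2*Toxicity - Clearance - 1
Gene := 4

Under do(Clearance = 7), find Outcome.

8

Intervening sets Clearance = 7 and removes its equation (Clearance := 3*Response - 2).
Marker = -2*Dose - 2*Gene + 5  [with Dose=1, Gene=4]  = -5
Response = -2*Gene - Dose - 5  [with Gene=4, Dose=1]  = -14
Toxicity = -Response + Marker - Dose  [with Response=-14, Marker=-5, Dose=1]  = 8
Outcome = 2*Toxicity - Clearance - 1  [with Toxicity=8, Clearance=7]  = 8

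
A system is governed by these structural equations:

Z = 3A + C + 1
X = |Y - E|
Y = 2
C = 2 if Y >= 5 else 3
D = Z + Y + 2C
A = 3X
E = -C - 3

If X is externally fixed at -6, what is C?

The intervention breaks the incoming arrows to X: X = |Y - E| no longer applies, and X = -6.
Since C is not a descendant of the intervened variable, it is unaffected.
C = 2 if Y >= 5 else 3  [with Y=2]  = 3

3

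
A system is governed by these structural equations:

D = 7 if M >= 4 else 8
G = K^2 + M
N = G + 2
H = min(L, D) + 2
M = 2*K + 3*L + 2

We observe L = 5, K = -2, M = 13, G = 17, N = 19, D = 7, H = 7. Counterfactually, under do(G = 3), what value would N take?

5

Intervening sets G = 3 and removes its equation (G = K^2 + M).
N = G + 2  [with G=3]  = 5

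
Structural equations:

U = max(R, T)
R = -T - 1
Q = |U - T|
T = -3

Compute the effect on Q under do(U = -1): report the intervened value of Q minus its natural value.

The intervention breaks the incoming arrows to U: U = max(R, T) no longer applies, and U = -1.
Q = |U - T|  [with U=-1, T=-3]  = 2
Without intervention: R = -T - 1  [with T=-3]  = 2; U = max(R, T)  [with R=2, T=-3]  = 2; Q = |U - T|  [with U=2, T=-3]  = 5.
Change = 2 − 5 = -3.

-3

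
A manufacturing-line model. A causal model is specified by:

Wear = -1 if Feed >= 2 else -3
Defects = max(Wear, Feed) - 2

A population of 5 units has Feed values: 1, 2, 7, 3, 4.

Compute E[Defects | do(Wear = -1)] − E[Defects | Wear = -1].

Under do(Wear=-1), Wear's equation is replaced by Wear=-1 for every unit. Per-unit Defects: -1, 0, 5, 1, 2. Mean = 1.4.
Observing Wear=-1 restricts to units where Wear's equation naturally yields -1: Feed ∈ {2, 7, 3, 4}. In that subpopulation Defects = 0, 5, 1, 2, mean 2.
Difference = 1.4 − 2 = -0.6.

-0.6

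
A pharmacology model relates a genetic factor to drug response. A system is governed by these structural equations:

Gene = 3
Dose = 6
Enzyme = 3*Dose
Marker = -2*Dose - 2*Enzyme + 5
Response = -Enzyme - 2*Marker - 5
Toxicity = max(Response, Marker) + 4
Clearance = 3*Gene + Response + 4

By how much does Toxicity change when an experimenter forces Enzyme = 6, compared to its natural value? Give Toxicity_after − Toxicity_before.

-36

The intervention breaks the incoming arrows to Enzyme: Enzyme = 3*Dose no longer applies, and Enzyme = 6.
Marker = -2*Dose - 2*Enzyme + 5  [with Dose=6, Enzyme=6]  = -19
Response = -Enzyme - 2*Marker - 5  [with Enzyme=6, Marker=-19]  = 27
Toxicity = max(Response, Marker) + 4  [with Response=27, Marker=-19]  = 31
Without intervention: Enzyme = 3*Dose  [with Dose=6]  = 18; Marker = -2*Dose - 2*Enzyme + 5  [with Dose=6, Enzyme=18]  = -43; Response = -Enzyme - 2*Marker - 5  [with Enzyme=18, Marker=-43]  = 63; Toxicity = max(Response, Marker) + 4  [with Response=63, Marker=-43]  = 67.
Change = 31 − 67 = -36.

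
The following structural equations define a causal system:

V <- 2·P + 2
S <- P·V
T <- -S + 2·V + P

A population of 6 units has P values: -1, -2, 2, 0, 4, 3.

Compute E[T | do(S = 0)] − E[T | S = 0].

7.5

Every unit gets S=0 under the intervention. T values become -1, -6, 14, 4, 24, 19; E[T|do(S=0)] = 9.
Conditioning on S=0 selects the 2 unit(s) with P ∈ {-1, 0}. Their T values: -1, 4. Mean = 1.5.
Difference = 9 − 1.5 = 7.5.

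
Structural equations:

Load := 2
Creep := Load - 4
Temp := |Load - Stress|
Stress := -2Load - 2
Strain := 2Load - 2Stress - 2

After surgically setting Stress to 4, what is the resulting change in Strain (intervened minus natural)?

-20

The intervention breaks the incoming arrows to Stress: Stress := -2Load - 2 no longer applies, and Stress = 4.
Strain = 2Load - 2Stress - 2  [with Load=2, Stress=4]  = -6
Without intervention: Stress = -2Load - 2  [with Load=2]  = -6; Strain = 2Load - 2Stress - 2  [with Load=2, Stress=-6]  = 14.
Change = -6 − 14 = -20.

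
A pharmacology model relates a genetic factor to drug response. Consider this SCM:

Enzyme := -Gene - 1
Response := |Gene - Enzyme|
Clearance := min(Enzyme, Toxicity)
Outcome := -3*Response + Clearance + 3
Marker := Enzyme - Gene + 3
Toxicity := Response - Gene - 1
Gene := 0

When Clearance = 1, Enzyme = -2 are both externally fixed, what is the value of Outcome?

Setting Clearance = 1, Enzyme = -2 by intervention discards those variables' equations.
Response = |Gene - Enzyme|  [with Gene=0, Enzyme=-2]  = 2
Outcome = -3*Response + Clearance + 3  [with Response=2, Clearance=1]  = -2

-2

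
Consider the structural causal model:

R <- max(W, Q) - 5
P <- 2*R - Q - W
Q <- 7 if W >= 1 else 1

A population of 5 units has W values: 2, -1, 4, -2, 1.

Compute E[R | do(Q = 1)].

do(Q=1) breaks Q's dependence on W. With Q=1 fixed, R across the units is -3, -4, -1, -4, -4, mean -3.2.

-3.2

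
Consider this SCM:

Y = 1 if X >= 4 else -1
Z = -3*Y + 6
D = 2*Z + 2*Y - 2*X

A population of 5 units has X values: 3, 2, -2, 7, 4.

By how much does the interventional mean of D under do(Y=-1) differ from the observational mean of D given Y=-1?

The intervention sets Y=-1 in all 5 units regardless of X. Recomputing D per unit gives 10, 12, 20, 2, 8; average 10.4.
Observing Y=-1 restricts to units where Y's equation naturally yields -1: X ∈ {3, 2, -2}. In that subpopulation D = 10, 12, 20, mean 14.
Difference = 10.4 − 14 = -3.6.

-3.6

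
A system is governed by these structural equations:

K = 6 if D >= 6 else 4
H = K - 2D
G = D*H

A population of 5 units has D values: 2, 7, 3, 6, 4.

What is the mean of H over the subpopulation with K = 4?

Observing K=4 restricts to units where K's equation naturally yields 4: D ∈ {2, 3, 4}. In that subpopulation H = 0, -2, -4, mean -2.

-2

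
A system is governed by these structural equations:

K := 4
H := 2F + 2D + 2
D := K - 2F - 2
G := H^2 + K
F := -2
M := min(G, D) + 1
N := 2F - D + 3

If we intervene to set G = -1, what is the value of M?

0

The intervention breaks the incoming arrows to G: G := H^2 + K no longer applies, and G = -1.
D = K - 2F - 2  [with K=4, F=-2]  = 6
M = min(G, D) + 1  [with G=-1, D=6]  = 0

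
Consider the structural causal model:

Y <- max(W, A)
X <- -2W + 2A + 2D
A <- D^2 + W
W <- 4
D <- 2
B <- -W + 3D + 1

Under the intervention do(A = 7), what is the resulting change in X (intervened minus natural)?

Intervening sets A = 7 and removes its equation (A <- D^2 + W).
X = -2W + 2A + 2D  [with W=4, A=7, D=2]  = 10
Without intervention: A = D^2 + W  [with D=2, W=4]  = 8; X = -2W + 2A + 2D  [with W=4, A=8, D=2]  = 12.
Change = 10 − 12 = -2.

-2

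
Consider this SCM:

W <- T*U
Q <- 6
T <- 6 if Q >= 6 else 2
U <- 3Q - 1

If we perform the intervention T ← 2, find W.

Under do(T=2), the mechanism T <- 6 if Q >= 6 else 2 is discarded; T is fixed at 2.
U = 3Q - 1  [with Q=6]  = 17
W = T*U  [with T=2, U=17]  = 34

34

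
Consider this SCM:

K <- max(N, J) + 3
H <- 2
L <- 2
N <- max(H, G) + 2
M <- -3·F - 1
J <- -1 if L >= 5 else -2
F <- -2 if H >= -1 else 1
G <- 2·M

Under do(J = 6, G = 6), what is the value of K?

11

Setting J = 6, G = 6 by intervention discards those variables' equations.
N = max(H, G) + 2  [with H=2, G=6]  = 8
K = max(N, J) + 3  [with N=8, J=6]  = 11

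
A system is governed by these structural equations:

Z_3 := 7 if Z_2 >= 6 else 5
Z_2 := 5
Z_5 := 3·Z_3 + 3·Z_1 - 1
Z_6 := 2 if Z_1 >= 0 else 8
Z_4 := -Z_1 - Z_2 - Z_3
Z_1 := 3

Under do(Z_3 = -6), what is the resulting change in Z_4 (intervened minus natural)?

11

The intervention breaks the incoming arrows to Z_3: Z_3 := 7 if Z_2 >= 6 else 5 no longer applies, and Z_3 = -6.
Z_4 = -Z_1 - Z_2 - Z_3  [with Z_1=3, Z_2=5, Z_3=-6]  = -2
Without intervention: Z_3 = 7 if Z_2 >= 6 else 5  [with Z_2=5]  = 5; Z_4 = -Z_1 - Z_2 - Z_3  [with Z_1=3, Z_2=5, Z_3=5]  = -13.
Change = -2 − (-13) = 11.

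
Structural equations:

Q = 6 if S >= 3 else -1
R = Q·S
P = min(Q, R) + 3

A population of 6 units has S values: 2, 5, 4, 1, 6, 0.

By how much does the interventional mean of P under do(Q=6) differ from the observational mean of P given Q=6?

-1

The intervention sets Q=6 in all 6 units regardless of S. Recomputing P per unit gives 9, 9, 9, 9, 9, 3; average 8.
Observing Q=6 restricts to units where Q's equation naturally yields 6: S ∈ {5, 4, 6}. In that subpopulation P = 9, 9, 9, mean 9.
Difference = 8 − 9 = -1.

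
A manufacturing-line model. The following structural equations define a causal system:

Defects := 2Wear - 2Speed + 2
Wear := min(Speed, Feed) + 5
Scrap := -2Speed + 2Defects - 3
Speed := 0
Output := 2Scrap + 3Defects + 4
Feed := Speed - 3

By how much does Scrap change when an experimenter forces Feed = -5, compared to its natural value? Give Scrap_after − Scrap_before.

do(Feed=-5) replaces the equation Feed := Speed - 3 with the constant Feed = -5.
Wear = min(Speed, Feed) + 5  [with Speed=0, Feed=-5]  = 0
Defects = 2Wear - 2Speed + 2  [with Wear=0, Speed=0]  = 2
Scrap = -2Speed + 2Defects - 3  [with Speed=0, Defects=2]  = 1
Without intervention: Feed = Speed - 3  [with Speed=0]  = -3; Wear = min(Speed, Feed) + 5  [with Speed=0, Feed=-3]  = 2; Defects = 2Wear - 2Speed + 2  [with Wear=2, Speed=0]  = 6; Scrap = -2Speed + 2Defects - 3  [with Speed=0, Defects=6]  = 9.
Change = 1 − 9 = -8.

-8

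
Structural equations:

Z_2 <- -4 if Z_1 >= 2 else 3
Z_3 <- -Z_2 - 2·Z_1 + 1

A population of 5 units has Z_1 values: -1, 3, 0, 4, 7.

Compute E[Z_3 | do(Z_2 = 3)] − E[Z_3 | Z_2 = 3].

-6.2

Under do(Z_2=3), Z_2's equation is replaced by Z_2=3 for every unit. Per-unit Z_3: 0, -8, -2, -10, -16. Mean = -7.2.
E[Z_3|Z_2=3] averages over only the 2 units with Z_2=3 (Z_1 = -1, 0): Z_3 = 0, -2, mean -1.
Difference = -7.2 − (-1) = -6.2.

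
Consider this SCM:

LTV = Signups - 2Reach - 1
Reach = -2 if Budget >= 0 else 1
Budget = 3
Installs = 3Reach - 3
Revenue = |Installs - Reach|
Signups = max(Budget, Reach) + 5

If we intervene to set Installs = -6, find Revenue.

do(Installs=-6) replaces the equation Installs = 3Reach - 3 with the constant Installs = -6.
Reach = -2 if Budget >= 0 else 1  [with Budget=3]  = -2
Revenue = |Installs - Reach|  [with Installs=-6, Reach=-2]  = 4

4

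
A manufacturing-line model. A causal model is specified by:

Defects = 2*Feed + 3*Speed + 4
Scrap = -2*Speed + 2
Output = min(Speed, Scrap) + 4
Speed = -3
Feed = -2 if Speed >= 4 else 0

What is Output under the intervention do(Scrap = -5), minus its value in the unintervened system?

Intervening sets Scrap = -5 and removes its equation (Scrap = -2*Speed + 2).
Output = min(Speed, Scrap) + 4  [with Speed=-3, Scrap=-5]  = -1
Without intervention: Scrap = -2*Speed + 2  [with Speed=-3]  = 8; Output = min(Speed, Scrap) + 4  [with Speed=-3, Scrap=8]  = 1.
Change = -1 − 1 = -2.

-2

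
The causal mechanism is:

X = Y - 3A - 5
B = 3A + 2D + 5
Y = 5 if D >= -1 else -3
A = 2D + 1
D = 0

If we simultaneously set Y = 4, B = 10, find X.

-4

Setting Y = 4, B = 10 by intervention discards those variables' equations.
A = 2D + 1  [with D=0]  = 1
X = Y - 3A - 5  [with Y=4, A=1]  = -4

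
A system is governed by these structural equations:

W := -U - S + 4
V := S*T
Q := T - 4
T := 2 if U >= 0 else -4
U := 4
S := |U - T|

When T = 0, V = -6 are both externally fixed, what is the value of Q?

-4

Setting T = 0, V = -6 by intervention discards those variables' equations.
Q = T - 4  [with T=0]  = -4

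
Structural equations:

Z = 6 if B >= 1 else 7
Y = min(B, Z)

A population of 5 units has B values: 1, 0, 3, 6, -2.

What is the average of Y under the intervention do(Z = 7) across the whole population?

do(Z=7) breaks Z's dependence on B. With Z=7 fixed, Y across the units is 1, 0, 3, 6, -2, mean 1.6.

1.6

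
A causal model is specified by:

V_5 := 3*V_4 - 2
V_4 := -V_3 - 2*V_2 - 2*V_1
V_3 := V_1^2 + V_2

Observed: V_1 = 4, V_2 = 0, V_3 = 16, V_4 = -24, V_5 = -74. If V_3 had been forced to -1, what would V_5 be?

do(V_3=-1) replaces the equation V_3 := V_1^2 + V_2 with the constant V_3 = -1.
V_4 = -V_3 - 2*V_2 - 2*V_1  [with V_3=-1, V_2=0, V_1=4]  = -7
V_5 = 3*V_4 - 2  [with V_4=-7]  = -23

-23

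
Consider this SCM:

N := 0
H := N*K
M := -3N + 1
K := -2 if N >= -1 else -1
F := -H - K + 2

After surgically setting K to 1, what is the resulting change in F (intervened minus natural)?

do(K=1) replaces the equation K := -2 if N >= -1 else -1 with the constant K = 1.
H = N*K  [with N=0, K=1]  = 0
F = -H - K + 2  [with H=0, K=1]  = 1
Without intervention: K = -2 if N >= -1 else -1  [with N=0]  = -2; H = N*K  [with N=0, K=-2]  = 0; F = -H - K + 2  [with H=0, K=-2]  = 4.
Change = 1 − 4 = -3.

-3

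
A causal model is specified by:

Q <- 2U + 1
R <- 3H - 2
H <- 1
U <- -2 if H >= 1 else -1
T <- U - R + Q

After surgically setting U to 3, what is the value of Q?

7

Under do(U=3), the mechanism U <- -2 if H >= 1 else -1 is discarded; U is fixed at 3.
Q = 2U + 1  [with U=3]  = 7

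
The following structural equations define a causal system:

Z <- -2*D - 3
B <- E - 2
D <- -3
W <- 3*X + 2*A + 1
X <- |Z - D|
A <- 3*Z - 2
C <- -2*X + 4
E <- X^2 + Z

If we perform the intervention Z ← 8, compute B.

127

do(Z=8) replaces the equation Z <- -2*D - 3 with the constant Z = 8.
X = |Z - D|  [with Z=8, D=-3]  = 11
E = X^2 + Z  [with X=11, Z=8]  = 129
B = E - 2  [with E=129]  = 127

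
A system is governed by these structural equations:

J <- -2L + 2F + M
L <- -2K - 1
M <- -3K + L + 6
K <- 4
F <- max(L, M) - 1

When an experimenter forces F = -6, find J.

-9

Intervening sets F = -6 and removes its equation (F <- max(L, M) - 1).
L = -2K - 1  [with K=4]  = -9
M = -3K + L + 6  [with K=4, L=-9]  = -15
J = -2L + 2F + M  [with L=-9, F=-6, M=-15]  = -9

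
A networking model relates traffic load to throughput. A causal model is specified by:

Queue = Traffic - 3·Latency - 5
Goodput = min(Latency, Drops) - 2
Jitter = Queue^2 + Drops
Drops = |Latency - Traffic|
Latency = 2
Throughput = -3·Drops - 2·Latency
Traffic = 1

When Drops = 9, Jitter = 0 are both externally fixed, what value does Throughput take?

-31

The joint intervention fixes Drops = 9, Jitter = 0, removing each variable's own equation.
Throughput = -3·Drops - 2·Latency  [with Drops=9, Latency=2]  = -31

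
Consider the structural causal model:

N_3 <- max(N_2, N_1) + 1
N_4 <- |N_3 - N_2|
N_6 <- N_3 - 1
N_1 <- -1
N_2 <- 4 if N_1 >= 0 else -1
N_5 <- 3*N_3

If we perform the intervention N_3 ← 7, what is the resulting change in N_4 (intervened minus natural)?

7

The intervention breaks the incoming arrows to N_3: N_3 <- max(N_2, N_1) + 1 no longer applies, and N_3 = 7.
N_2 = 4 if N_1 >= 0 else -1  [with N_1=-1]  = -1
N_4 = |N_3 - N_2|  [with N_3=7, N_2=-1]  = 8
Without intervention: N_2 = 4 if N_1 >= 0 else -1  [with N_1=-1]  = -1; N_3 = max(N_2, N_1) + 1  [with N_2=-1, N_1=-1]  = 0; N_4 = |N_3 - N_2|  [with N_3=0, N_2=-1]  = 1.
Change = 8 − 1 = 7.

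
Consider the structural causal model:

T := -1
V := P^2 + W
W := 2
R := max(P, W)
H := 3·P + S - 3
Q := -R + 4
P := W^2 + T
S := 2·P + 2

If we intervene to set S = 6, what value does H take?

Under do(S=6), the mechanism S := 2·P + 2 is discarded; S is fixed at 6.
P = W^2 + T  [with W=2, T=-1]  = 3
H = 3·P + S - 3  [with P=3, S=6]  = 12

12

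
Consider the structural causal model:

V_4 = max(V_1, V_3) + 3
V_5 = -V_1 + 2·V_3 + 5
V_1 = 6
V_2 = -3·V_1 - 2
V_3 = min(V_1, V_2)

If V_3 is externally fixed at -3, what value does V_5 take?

do(V_3=-3) replaces the equation V_3 = min(V_1, V_2) with the constant V_3 = -3.
V_5 = -V_1 + 2·V_3 + 5  [with V_1=6, V_3=-3]  = -7

-7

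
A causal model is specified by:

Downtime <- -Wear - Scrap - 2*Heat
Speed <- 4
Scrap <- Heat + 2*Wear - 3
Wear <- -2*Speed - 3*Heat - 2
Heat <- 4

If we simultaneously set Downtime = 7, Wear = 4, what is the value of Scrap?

9

Under do(Downtime = 7, Wear = 4), each intervened variable's structural equation is replaced by its fixed value.
Scrap = Heat + 2*Wear - 3  [with Heat=4, Wear=4]  = 9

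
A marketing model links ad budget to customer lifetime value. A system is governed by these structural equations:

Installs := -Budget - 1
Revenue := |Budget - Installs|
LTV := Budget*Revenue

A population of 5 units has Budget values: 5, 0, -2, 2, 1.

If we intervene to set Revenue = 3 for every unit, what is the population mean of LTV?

Every unit gets Revenue=3 under the intervention. LTV values become 15, 0, -6, 6, 3; E[LTV|do(Revenue=3)] = 3.6.

3.6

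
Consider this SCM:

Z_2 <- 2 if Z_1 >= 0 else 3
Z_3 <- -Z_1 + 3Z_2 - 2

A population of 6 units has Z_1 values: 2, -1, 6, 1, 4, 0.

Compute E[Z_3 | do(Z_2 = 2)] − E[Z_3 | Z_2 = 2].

Under do(Z_2=2), Z_2's equation is replaced by Z_2=2 for every unit. Per-unit Z_3: 2, 5, -2, 3, 0, 4. Mean = 2.
E[Z_3|Z_2=2] averages over only the 5 units with Z_2=2 (Z_1 = 2, 6, 1, 4, 0): Z_3 = 2, -2, 3, 0, 4, mean 1.4.
Difference = 2 − 1.4 = 0.6.

0.6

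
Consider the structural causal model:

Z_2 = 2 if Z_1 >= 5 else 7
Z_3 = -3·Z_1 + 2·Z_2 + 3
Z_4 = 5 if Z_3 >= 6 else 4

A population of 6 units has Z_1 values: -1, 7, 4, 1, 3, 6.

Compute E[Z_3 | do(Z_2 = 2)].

The intervention sets Z_2=2 in all 6 units regardless of Z_1. Recomputing Z_3 per unit gives 10, -14, -5, 4, -2, -11; average -3.

-3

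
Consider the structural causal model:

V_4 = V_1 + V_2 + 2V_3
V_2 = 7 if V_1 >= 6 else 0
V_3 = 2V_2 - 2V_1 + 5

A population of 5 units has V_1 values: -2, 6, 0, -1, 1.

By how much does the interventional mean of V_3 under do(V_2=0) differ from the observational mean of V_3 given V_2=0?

Under do(V_2=0), V_2's equation is replaced by V_2=0 for every unit. Per-unit V_3: 9, -7, 5, 7, 3. Mean = 3.4.
E[V_3|V_2=0] averages over only the 4 units with V_2=0 (V_1 = -2, 0, -1, 1): V_3 = 9, 5, 7, 3, mean 6.
Difference = 3.4 − 6 = -2.6.

-2.6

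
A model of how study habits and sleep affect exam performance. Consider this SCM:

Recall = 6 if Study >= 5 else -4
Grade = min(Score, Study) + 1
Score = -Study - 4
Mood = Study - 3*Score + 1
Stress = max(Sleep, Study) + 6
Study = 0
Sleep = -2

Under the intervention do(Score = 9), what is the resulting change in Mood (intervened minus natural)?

-39

Intervening sets Score = 9 and removes its equation (Score = -Study - 4).
Mood = Study - 3*Score + 1  [with Study=0, Score=9]  = -26
Without intervention: Score = -Study - 4  [with Study=0]  = -4; Mood = Study - 3*Score + 1  [with Study=0, Score=-4]  = 13.
Change = -26 − 13 = -39.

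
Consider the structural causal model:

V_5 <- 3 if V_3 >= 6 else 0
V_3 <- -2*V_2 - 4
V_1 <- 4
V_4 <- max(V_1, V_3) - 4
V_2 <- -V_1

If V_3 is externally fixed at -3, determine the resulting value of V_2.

-4

Under do(V_3=-3), the mechanism V_3 <- -2*V_2 - 4 is discarded; V_3 is fixed at -3.
Since V_2 is not a descendant of the intervened variable, it is unaffected.
V_2 = -V_1  [with V_1=4]  = -4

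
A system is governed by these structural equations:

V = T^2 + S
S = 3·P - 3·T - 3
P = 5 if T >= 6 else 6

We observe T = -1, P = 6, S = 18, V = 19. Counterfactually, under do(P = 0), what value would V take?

Under do(P=0), the mechanism P = 5 if T >= 6 else 6 is discarded; P is fixed at 0.
S = 3·P - 3·T - 3  [with P=0, T=-1]  = 0
V = T^2 + S  [with T=-1, S=0]  = 1

1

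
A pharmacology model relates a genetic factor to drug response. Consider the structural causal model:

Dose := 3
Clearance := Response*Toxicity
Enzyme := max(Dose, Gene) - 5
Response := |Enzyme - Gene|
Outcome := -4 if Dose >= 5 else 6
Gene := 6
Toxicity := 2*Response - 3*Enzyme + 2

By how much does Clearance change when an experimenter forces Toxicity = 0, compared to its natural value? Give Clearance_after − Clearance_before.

The intervention breaks the incoming arrows to Toxicity: Toxicity := 2*Response - 3*Enzyme + 2 no longer applies, and Toxicity = 0.
Enzyme = max(Dose, Gene) - 5  [with Dose=3, Gene=6]  = 1
Response = |Enzyme - Gene|  [with Enzyme=1, Gene=6]  = 5
Clearance = Response*Toxicity  [with Response=5, Toxicity=0]  = 0
Without intervention: Enzyme = max(Dose, Gene) - 5  [with Dose=3, Gene=6]  = 1; Response = |Enzyme - Gene|  [with Enzyme=1, Gene=6]  = 5; Toxicity = 2*Response - 3*Enzyme + 2  [with Response=5, Enzyme=1]  = 9; Clearance = Response*Toxicity  [with Response=5, Toxicity=9]  = 45.
Change = 0 − 45 = -45.

-45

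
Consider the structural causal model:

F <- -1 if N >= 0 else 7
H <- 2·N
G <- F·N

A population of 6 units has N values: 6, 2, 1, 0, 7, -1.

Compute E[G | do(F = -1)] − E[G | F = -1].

Under do(F=-1), F's equation is replaced by F=-1 for every unit. Per-unit G: -6, -2, -1, 0, -7, 1. Mean = -2.5.
E[G|F=-1] averages over only the 5 units with F=-1 (N = 6, 2, 1, 0, 7): G = -6, -2, -1, 0, -7, mean -3.2.
Difference = -2.5 − (-3.2) = 0.7.

0.7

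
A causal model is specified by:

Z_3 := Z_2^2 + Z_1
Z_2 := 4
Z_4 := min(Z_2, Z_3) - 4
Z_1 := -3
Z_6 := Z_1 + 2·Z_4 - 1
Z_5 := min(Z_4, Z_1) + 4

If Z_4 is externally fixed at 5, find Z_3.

13

Under do(Z_4=5), the mechanism Z_4 := min(Z_2, Z_3) - 4 is discarded; Z_4 is fixed at 5.
Since Z_3 is not a descendant of the intervened variable, it is unaffected.
Z_3 = Z_2^2 + Z_1  [with Z_2=4, Z_1=-3]  = 13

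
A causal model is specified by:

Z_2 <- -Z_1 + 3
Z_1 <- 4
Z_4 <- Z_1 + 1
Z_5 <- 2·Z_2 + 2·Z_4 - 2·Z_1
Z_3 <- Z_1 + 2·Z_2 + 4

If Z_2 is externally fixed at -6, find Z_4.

5

Under do(Z_2=-6), the mechanism Z_2 <- -Z_1 + 3 is discarded; Z_2 is fixed at -6.
Since Z_4 is not a descendant of the intervened variable, it is unaffected.
Z_4 = Z_1 + 1  [with Z_1=4]  = 5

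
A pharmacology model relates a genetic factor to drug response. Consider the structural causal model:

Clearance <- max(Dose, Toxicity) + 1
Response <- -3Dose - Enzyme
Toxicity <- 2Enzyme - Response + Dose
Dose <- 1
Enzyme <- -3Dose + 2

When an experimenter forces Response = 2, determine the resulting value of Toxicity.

-3

The intervention breaks the incoming arrows to Response: Response <- -3Dose - Enzyme no longer applies, and Response = 2.
Enzyme = -3Dose + 2  [with Dose=1]  = -1
Toxicity = 2Enzyme - Response + Dose  [with Enzyme=-1, Response=2, Dose=1]  = -3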